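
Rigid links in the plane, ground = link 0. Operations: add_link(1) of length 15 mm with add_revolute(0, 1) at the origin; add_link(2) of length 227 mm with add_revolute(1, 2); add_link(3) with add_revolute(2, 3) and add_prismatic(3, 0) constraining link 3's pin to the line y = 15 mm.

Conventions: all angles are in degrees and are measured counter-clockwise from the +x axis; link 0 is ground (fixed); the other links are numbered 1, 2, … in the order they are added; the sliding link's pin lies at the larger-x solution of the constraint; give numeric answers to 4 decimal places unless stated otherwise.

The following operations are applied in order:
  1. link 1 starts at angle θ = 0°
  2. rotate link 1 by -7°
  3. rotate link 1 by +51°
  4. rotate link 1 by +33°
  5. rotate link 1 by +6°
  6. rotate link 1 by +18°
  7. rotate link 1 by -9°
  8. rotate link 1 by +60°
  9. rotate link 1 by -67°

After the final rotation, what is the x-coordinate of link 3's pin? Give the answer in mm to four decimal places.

geometry: r = 15 mm, L = 227 mm, e = 15 mm; θ starts at 0°
rotate link 1 by -7°: θ ← 0° -7° = -7°
rotate link 1 by +51°: θ ← -7° +51° = 44°
rotate link 1 by +33°: θ ← 44° +33° = 77°
rotate link 1 by +6°: θ ← 77° +6° = 83°
rotate link 1 by +18°: θ ← 83° +18° = 101°
rotate link 1 by -9°: θ ← 101° -9° = 92°
rotate link 1 by +60°: θ ← 92° +60° = 152°
rotate link 1 by -67°: θ ← 152° -67° = 85°
crank pin P = (r cos θ, r sin θ) = (1.307336, 14.942920)
h = r sin θ − e = 14.942920 − 15 = -0.057080
x = r cos θ + √(L² − h²) = 1.307336 + 226.999993 = 228.307329

228.3073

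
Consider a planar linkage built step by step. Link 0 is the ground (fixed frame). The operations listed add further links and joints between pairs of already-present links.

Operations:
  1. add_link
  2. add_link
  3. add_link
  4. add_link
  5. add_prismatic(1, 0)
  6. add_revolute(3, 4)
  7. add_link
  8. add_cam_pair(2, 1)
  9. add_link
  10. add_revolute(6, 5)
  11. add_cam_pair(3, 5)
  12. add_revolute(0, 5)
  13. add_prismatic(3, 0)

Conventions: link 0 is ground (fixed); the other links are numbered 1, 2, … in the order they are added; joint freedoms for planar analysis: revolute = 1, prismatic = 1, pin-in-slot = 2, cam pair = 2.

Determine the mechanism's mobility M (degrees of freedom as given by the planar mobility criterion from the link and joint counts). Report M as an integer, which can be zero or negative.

L=1 J1=0 J2=0
add link → L=2 J1=0 J2=0
add link → L=3 J1=0 J2=0
add link → L=4 J1=0 J2=0
add link → L=5 J1=0 J2=0
P@1,0 dof=1 J1 → L=5 J1=1 J2=0
R@3,4 dof=1 J1 → L=5 J1=2 J2=0
add link → L=6 J1=2 J2=0
C@2,1 dof=2 J2 → L=6 J1=2 J2=1
add link → L=7 J1=2 J2=1
R@6,5 dof=1 J1 → L=7 J1=3 J2=1
C@3,5 dof=2 J2 → L=7 J1=3 J2=2
R@0,5 dof=1 J1 → L=7 J1=4 J2=2
P@3,0 dof=1 J1 → L=7 J1=5 J2=2
M=3(L−1)−2J1−J2=3·6−2·5−2=6

M = 6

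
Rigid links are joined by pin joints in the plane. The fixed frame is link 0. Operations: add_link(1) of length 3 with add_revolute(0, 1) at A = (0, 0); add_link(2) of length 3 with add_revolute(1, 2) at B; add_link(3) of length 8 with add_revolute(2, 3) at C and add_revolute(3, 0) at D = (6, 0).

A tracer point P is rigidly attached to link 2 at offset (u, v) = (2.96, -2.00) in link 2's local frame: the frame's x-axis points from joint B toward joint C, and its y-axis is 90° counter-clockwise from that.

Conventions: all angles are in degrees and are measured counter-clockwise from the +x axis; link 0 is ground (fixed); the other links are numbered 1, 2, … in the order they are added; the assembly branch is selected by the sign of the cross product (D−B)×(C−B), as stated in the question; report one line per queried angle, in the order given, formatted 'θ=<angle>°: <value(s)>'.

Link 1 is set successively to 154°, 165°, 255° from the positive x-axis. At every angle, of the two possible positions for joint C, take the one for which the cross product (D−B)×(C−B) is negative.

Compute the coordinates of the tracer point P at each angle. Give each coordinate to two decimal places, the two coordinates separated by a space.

A=(0,0), D=(6.00,0)
θ=154°: B = A + 3.00·(cos154°, sin154°) = (-2.6964, 1.3151)
θ=154°: |BD| = 8.7953
θ=154°: circle(B,3.00) ∩ circle(D,8.00): a=1.2709, h=2.7175
θ=154°:   candidates: C₊=(-1.0334,3.8120) cross=23.901; C₋=(-1.8461,-1.5619) cross=-23.901
θ=154°:   branch - wants cross < 0 → take C=(-1.8461,-1.5619) (cross=-23.901)
θ=154°: ex = (C−B)/|BC| = (0.2834,-0.9590); ey = (0.9590,0.2834)
θ=154°: P = B + 2.96·ex + -2.00·ey = (-3.7754,-2.0904)
θ=165°: B = A + 3.00·(cos165°, sin165°) = (-2.8978, 0.7765)
θ=165°: |BD| = 8.9316
θ=165°: circle(B,3.00) ∩ circle(D,8.00): a=1.3868, h=2.6602
θ=165°:   candidates: C₊=(-1.2849,3.3060) cross=23.760; C₋=(-1.7475,-1.9942) cross=-23.760
θ=165°:   branch - wants cross < 0 → take C=(-1.7475,-1.9942) (cross=-23.760)
θ=165°: ex = (C−B)/|BC| = (0.3834,-0.9236); ey = (0.9236,0.3834)
θ=165°: P = B + 2.96·ex + -2.00·ey = (-3.6099,-2.7242)
θ=255°: B = A + 3.00·(cos255°, sin255°) = (-0.7765, -2.8978)
θ=255°: |BD| = 7.3700
θ=255°: circle(B,3.00) ∩ circle(D,8.00): a=-0.0463, h=2.9996
θ=255°:   candidates: C₊=(-1.9984,-0.1579) cross=22.107; C₋=(0.3604,-5.6740) cross=-22.107
θ=255°:   branch - wants cross < 0 → take C=(0.3604,-5.6740) (cross=-22.107)
θ=255°: ex = (C−B)/|BC| = (0.3789,-0.9254); ey = (0.9254,0.3789)
θ=255°: P = B + 2.96·ex + -2.00·ey = (-1.5056,-6.3949)

θ=154°: -3.78 -2.09
θ=165°: -3.61 -2.72
θ=255°: -1.51 -6.39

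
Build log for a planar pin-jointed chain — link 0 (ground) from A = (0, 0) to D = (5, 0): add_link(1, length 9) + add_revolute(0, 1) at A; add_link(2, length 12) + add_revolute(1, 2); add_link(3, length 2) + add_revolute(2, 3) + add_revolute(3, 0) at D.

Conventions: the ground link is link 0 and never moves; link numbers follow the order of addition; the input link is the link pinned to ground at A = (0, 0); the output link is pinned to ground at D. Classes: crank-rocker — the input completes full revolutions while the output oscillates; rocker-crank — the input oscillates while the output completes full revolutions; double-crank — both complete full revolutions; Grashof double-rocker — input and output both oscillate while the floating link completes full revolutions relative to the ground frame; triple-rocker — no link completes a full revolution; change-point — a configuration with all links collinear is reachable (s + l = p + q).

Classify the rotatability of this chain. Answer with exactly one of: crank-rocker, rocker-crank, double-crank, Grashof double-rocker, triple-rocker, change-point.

lengths: ground=5, input=9, coupler=12, output=2
sorted: s=2 (shortest), l=12 (longest), p+q=14
s + l = 14 vs p + q = 14
s + l = p + q → change-point (collinear configuration reachable)

change-point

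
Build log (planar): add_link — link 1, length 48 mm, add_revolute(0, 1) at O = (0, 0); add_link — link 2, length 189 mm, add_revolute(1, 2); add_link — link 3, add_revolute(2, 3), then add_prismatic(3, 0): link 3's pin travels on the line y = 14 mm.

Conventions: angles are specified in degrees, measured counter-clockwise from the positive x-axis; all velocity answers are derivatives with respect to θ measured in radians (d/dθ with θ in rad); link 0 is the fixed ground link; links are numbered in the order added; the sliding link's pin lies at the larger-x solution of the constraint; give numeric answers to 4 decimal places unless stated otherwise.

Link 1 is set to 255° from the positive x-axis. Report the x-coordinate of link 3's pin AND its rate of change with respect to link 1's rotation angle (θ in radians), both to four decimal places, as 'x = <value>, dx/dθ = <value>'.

geometry: r = 48 mm, L = 189 mm, e = 14 mm
crank pin P = (r cos θ, r sin θ) = (-12.423314, -46.364440)
h = r sin θ − e = -46.364440 − 14 = -60.364440
x = r cos θ + √(L² − h²) = -12.423314 + 179.100906 = 166.677592
dx/dθ = −r sin θ − h·r cos θ/√(L² − h²) (θ in radians; h = -60.364440) = 42.177267

x = 166.6776, dx/dθ = 42.1773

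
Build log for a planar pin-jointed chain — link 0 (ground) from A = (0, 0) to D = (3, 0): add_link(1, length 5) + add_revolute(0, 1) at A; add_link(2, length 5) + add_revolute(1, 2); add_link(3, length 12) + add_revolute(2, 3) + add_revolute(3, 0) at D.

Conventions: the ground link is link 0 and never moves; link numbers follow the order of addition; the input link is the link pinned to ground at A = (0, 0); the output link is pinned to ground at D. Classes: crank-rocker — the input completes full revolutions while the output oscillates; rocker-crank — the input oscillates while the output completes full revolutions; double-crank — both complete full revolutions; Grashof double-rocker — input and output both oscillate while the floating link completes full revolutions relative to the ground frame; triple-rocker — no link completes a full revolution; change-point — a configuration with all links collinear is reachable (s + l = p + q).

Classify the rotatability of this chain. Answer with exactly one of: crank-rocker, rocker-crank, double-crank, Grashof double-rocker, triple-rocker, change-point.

lengths: ground=3, input=5, coupler=5, output=12
sorted: s=3 (shortest), l=12 (longest), p+q=10
s + l = 15 vs p + q = 10
s + l > p + q → non-Grashof → no link fully rotates → triple-rocker

triple-rocker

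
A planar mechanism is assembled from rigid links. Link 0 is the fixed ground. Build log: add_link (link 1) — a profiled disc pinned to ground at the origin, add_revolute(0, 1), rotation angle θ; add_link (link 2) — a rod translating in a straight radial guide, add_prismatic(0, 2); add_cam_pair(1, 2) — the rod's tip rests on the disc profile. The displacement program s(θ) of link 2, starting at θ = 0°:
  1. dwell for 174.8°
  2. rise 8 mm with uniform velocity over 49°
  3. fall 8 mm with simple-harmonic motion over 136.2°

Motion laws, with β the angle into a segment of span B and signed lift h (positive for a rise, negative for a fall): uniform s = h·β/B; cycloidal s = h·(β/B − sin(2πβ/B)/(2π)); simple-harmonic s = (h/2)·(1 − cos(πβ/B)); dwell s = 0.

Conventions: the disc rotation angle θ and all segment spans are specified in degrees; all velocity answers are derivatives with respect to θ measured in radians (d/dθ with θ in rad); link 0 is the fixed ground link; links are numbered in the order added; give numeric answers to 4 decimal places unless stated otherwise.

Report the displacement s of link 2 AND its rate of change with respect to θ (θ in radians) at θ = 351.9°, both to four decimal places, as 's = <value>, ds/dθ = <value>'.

seg 1 [0°–174.8°] dwell: s stays 0.0000
seg 2 [174.8°–223.8°] uniform, h=8: full span → s += 8 → s = 8.0000
seg 3 [223.8°–360°] simple-harmonic, h=-8: θ=351.9° here. β=128.1, B=136.2. -8/2·(1 − cos(π·0.9405)) = -7.9304 → s = 0.0696
velocity in seg [223.8°–360°] (simple-harmonic), θ in radians: β = 128.1° = 2.2358 rad, B = 136.2° = 2.3771 rad; ds/dθ = (πh/(2B)) sin(πβ/B) = (π·(-8)/(2·2.3771)) sin(π·0.9405) = -0.981937 mm/rad

s = 0.0696, ds/dθ = -0.9819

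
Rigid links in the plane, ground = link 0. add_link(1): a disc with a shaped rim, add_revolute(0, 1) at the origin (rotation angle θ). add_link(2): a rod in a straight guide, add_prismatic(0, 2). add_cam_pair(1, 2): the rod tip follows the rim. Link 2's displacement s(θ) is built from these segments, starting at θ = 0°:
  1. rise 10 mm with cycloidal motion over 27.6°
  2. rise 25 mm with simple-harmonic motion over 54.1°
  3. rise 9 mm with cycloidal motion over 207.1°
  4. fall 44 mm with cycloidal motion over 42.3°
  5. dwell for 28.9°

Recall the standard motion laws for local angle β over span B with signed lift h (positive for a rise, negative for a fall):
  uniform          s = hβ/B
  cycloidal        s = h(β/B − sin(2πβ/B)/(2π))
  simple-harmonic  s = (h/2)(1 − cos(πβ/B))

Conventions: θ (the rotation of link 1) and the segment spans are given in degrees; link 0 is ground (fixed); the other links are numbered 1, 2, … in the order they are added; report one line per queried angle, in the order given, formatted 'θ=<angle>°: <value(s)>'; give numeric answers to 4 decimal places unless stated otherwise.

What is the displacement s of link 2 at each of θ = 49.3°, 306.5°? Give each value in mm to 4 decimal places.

segment 1 (0° to 27.6°, cycloidal, h = 10) is passed completely: s = 0.0000 + (10) = 10.0000
θ = 49.3° falls in segment 2 (27.6° to 81.7°, simple-harmonic, h = 25): β = 49.3 − 27.6 = 21.7°, B = 54.1°; Δs = 25/2·(1 − cos(π·0.4011)) = 8.6787; s = 10.0000 + 8.6787 = 18.6787
segment 2 (27.6° to 81.7°, simple-harmonic, h = 25) is passed completely: s = 10.0000 + (25) = 35.0000
segment 3 (81.7° to 288.8°, cycloidal, h = 9) is passed completely: s = 35.0000 + (9) = 44.0000
θ = 306.5° falls in segment 4 (288.8° to 331.1°, cycloidal, h = -44): β = 306.5 − 288.8 = 17.7°, B = 42.3°; Δs = -44·(0.4184 − sin(2π·0.4184)/(2π)) = -14.9777; s = 44.0000 − 14.9777 = 29.0223

θ=49.3°: 18.6787
θ=306.5°: 29.0223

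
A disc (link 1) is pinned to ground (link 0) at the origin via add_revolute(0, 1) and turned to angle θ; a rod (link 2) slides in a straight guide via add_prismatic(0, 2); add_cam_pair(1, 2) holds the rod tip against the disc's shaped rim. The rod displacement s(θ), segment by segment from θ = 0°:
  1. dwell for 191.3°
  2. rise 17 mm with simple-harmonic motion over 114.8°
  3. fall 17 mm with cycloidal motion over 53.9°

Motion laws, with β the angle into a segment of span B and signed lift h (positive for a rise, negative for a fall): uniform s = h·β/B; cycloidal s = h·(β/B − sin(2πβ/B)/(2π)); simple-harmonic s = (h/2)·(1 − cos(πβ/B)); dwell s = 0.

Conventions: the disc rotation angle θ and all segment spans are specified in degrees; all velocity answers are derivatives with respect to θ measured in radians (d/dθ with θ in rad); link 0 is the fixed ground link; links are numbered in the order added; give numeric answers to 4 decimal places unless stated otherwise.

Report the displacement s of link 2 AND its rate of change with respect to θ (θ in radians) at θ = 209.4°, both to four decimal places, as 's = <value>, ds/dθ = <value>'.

segment 1 (0° to 191.3°, dwell): s unchanged at 0.0000
θ = 209.4° falls in segment 2 (191.3° to 306.1°, simple-harmonic, h = 17): β = 209.4 − 191.3 = 18.1°, B = 114.8°; Δs = 17/2·(1 − cos(π·0.1577)) = 1.0216; s = 0.0000 + 1.0216 = 1.0216
velocity in seg [191.3°–306.1°] (simple-harmonic), θ in radians: β = 18.1° = 0.3159 rad, B = 114.8° = 2.0036 rad; ds/dθ = (πh/(2B)) sin(πβ/B) = (π·17/(2·2.0036)) sin(π·0.1577) = 6.334759 mm/rad

s = 1.0216, ds/dθ = 6.3348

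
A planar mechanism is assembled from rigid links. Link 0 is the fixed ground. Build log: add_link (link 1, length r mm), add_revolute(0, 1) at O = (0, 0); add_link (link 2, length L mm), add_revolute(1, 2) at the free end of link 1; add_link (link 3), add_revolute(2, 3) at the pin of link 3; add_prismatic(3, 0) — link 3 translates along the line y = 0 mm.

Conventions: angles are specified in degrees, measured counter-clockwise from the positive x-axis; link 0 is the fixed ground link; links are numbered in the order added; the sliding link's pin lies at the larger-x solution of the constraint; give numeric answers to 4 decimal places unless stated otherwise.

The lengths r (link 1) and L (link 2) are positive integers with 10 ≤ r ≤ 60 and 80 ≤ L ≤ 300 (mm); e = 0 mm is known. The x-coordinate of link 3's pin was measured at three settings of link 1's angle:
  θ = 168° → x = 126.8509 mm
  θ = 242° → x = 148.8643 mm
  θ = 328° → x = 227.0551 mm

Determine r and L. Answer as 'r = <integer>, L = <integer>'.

constraint per measurement: (x − r cos θ)² + (r sin θ − e)² = L²
subtracting the θ₁ and θ₂ equations cancels the r² and L² terms:
r = (x₁² − x₂²) / (2[(x₁cos θ₁ + e sin θ₁) − (x₂cos θ₂ + e sin θ₂)]) = 56.0000 → r = 56
L² = (x₁ − r cos θ₁)² + (r sin θ₁ − e)² = 33123.9880 → L = 182.0000 → L = 182
check at θ₃=328°: x = 227.0551 (printed 227.0551) ✓

r = 56, L = 182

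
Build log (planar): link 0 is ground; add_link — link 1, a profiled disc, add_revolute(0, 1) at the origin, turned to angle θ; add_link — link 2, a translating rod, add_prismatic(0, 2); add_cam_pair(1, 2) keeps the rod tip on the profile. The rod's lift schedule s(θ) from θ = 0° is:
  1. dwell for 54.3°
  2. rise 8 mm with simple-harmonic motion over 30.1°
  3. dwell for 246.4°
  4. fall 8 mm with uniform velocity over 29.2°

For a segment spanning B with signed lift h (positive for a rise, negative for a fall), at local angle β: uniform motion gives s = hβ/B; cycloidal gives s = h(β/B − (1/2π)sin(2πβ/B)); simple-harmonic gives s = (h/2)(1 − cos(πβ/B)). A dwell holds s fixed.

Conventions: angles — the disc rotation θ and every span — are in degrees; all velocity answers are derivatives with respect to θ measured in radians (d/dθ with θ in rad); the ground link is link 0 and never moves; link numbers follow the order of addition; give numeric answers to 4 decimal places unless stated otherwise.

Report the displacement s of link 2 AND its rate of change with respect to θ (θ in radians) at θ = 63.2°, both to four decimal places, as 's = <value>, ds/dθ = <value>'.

seg 1 [0°–54.3°] dwell: s stays 0.0000
seg 2 [54.3°–84.4°] simple-harmonic, h=8: θ=63.2° here. β=8.9, B=30.1. 8/2·(1 − cos(π·0.2957)) = 1.6052 → s = 1.6052
velocity in seg [54.3°–84.4°] (simple-harmonic), θ in radians: β = 8.9° = 0.1553 rad, B = 30.1° = 0.5253 rad; ds/dθ = (πh/(2B)) sin(πβ/B) = (π·8/(2·0.5253)) sin(π·0.2957) = 19.159355 mm/rad

s = 1.6052, ds/dθ = 19.1594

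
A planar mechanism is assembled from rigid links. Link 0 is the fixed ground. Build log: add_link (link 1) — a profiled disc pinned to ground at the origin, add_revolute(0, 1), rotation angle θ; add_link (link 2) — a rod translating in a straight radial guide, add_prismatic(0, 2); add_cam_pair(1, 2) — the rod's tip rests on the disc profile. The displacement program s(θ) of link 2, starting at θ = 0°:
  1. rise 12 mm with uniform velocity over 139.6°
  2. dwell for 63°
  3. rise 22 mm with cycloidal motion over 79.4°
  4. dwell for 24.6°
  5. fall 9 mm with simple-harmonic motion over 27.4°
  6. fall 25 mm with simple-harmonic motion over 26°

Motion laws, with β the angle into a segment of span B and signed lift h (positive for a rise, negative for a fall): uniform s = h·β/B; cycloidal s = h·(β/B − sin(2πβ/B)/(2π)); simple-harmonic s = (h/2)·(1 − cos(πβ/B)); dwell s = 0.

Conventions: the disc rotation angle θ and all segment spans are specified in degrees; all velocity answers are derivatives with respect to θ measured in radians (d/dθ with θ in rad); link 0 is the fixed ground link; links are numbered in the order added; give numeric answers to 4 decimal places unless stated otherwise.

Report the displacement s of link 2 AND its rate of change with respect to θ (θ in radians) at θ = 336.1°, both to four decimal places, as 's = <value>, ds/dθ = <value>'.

seg 1 [0°–139.6°] uniform, h=12: full span → s += 12 → s = 12.0000
seg 2 [139.6°–202.6°] dwell: s stays 12.0000
seg 3 [202.6°–282°] cycloidal, h=22: full span → s += 22 → s = 34.0000
seg 4 [282°–306.6°] dwell: s stays 34.0000
seg 5 [306.6°–334°] simple-harmonic, h=-9: full span → s += -9 → s = 25.0000
seg 6 [334°–360°] simple-harmonic, h=-25: θ=336.1° here. β=2.1, B=26. -25/2·(1 − cos(π·0.0808)) = -0.4003 → s = 24.5997
velocity in seg [334°–360°] (simple-harmonic), θ in radians: β = 2.1° = 0.0367 rad, B = 26° = 0.4538 rad; ds/dθ = (πh/(2B)) sin(πβ/B) = (π·(-25)/(2·0.4538)) sin(π·0.0808) = -21.723737 mm/rad

s = 24.5997, ds/dθ = -21.7237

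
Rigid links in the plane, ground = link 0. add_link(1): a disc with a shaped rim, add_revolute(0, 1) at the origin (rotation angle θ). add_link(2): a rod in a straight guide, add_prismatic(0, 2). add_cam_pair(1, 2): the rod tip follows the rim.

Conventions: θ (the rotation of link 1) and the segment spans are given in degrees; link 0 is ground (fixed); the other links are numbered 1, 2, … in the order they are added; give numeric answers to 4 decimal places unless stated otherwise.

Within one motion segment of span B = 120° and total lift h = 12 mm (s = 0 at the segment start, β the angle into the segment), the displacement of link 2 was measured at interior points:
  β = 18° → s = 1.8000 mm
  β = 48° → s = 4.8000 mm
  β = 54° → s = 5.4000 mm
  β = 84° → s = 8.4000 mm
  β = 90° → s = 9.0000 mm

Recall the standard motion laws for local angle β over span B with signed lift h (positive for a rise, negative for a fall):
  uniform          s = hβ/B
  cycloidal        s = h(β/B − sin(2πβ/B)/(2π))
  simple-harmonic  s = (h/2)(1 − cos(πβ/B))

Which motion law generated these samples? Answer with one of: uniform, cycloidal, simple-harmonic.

candidates at β/B = r: uniform s = h·r (linear in β); cycloidal s = h·(r − sin(2πr)/(2π)); simple-harmonic s = (h/2)(1 − cos(πr))
β=18°: printed 1.8000 | uniform 1.8000, cycloidal 0.2549, simple-harmonic 0.6540
β=48°: printed 4.8000 | uniform 4.8000, cycloidal 3.6774, simple-harmonic 4.1459
β=54°: printed 5.4000 | uniform 5.4000, cycloidal 4.8098, simple-harmonic 5.0614
β=84°: printed 8.4000 | uniform 8.4000, cycloidal 10.2164, simple-harmonic 9.5267
β=90°: printed 9.0000 | uniform 9.0000, cycloidal 10.9099, simple-harmonic 10.2426
only one law matches every sample → uniform

uniform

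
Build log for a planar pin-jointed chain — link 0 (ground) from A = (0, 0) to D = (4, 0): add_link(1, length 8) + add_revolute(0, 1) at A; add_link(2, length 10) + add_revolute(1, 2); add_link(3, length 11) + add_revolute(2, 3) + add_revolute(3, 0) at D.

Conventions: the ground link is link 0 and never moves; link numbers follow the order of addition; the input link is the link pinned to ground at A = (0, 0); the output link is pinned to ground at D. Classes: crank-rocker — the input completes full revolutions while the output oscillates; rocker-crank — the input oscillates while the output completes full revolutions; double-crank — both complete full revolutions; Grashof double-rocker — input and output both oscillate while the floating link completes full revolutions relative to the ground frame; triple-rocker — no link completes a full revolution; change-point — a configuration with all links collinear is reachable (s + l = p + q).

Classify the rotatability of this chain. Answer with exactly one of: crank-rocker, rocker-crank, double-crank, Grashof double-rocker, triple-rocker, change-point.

lengths: ground=4, input=8, coupler=10, output=11
sorted: s=4 (shortest), l=11 (longest), p+q=18
s + l = 15 vs p + q = 18
s + l < p + q (Grashof) with shortest = ground link → double-crank

double-crank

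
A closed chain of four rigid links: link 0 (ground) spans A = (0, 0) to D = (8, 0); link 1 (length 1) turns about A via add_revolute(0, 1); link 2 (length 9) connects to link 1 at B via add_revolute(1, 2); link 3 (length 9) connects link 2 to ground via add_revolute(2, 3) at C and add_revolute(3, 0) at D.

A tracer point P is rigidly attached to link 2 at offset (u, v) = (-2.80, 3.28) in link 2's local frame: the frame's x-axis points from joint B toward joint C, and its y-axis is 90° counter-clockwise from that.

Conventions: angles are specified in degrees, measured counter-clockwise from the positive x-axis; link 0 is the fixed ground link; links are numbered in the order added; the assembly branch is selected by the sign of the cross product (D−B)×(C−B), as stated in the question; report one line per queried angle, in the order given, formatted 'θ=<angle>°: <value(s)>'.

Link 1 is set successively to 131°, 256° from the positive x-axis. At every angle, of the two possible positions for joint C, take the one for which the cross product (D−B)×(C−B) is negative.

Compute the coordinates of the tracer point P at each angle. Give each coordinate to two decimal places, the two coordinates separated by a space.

A=(0,0), D=(8.00,0)
θ=131°: B = A + 1.00·(cos131°, sin131°) = (-0.6561, 0.7547)
θ=131°: |BD| = 8.6889
θ=131°: circle(B,9.00) ∩ circle(D,9.00): a=4.3444, h=7.8820
θ=131°:   candidates: C₊=(4.3566,8.2296) cross=68.486; C₋=(2.9873,-7.4748) cross=-68.486
θ=131°:   branch - wants cross < 0 → take C=(2.9873,-7.4748) (cross=-68.486)
θ=131°: ex = (C−B)/|BC| = (0.4048,-0.9144); ey = (0.9144,0.4048)
θ=131°: P = B + -2.80·ex + 3.28·ey = (1.2097,4.6428)
θ=256°: B = A + 1.00·(cos256°, sin256°) = (-0.2419, -0.9703)
θ=256°: |BD| = 8.2988
θ=256°: circle(B,9.00) ∩ circle(D,9.00): a=4.1494, h=7.9864
θ=256°:   candidates: C₊=(2.9453,7.4465) cross=66.278; C₋=(4.8128,-8.4168) cross=-66.278
θ=256°:   branch - wants cross < 0 → take C=(4.8128,-8.4168) (cross=-66.278)
θ=256°: ex = (C−B)/|BC| = (0.5616,-0.8274); ey = (0.8274,0.5616)
θ=256°: P = B + -2.80·ex + 3.28·ey = (0.8993,3.1885)

θ=131°: 1.21 4.64
θ=256°: 0.90 3.19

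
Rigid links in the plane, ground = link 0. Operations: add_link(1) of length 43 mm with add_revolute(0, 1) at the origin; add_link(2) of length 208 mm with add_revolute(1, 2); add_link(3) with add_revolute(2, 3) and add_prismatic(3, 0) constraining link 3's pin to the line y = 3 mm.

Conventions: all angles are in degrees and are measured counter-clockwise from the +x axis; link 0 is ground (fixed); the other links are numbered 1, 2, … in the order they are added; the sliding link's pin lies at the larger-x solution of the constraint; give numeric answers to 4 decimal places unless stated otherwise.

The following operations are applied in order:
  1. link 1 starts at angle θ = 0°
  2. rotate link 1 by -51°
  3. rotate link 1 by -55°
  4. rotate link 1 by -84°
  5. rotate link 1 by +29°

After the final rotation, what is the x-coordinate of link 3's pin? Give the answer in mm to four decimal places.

geometry: r = 43 mm, L = 208 mm, e = 3 mm; θ starts at 0°
rotate link 1 by -51°: θ ← 0° -51° = -51°
rotate link 1 by -55°: θ ← -51° -55° = -106°
rotate link 1 by -84°: θ ← -106° -84° = -190°
rotate link 1 by +29°: θ ← -190° +29° = -161°
crank pin P = (r cos θ, r sin θ) = (-40.657299, -13.999431)
h = r sin θ − e = -13.999431 − 3 = -16.999431
x = r cos θ + √(L² − h²) = -40.657299 + 207.304171 = 166.646872

166.6469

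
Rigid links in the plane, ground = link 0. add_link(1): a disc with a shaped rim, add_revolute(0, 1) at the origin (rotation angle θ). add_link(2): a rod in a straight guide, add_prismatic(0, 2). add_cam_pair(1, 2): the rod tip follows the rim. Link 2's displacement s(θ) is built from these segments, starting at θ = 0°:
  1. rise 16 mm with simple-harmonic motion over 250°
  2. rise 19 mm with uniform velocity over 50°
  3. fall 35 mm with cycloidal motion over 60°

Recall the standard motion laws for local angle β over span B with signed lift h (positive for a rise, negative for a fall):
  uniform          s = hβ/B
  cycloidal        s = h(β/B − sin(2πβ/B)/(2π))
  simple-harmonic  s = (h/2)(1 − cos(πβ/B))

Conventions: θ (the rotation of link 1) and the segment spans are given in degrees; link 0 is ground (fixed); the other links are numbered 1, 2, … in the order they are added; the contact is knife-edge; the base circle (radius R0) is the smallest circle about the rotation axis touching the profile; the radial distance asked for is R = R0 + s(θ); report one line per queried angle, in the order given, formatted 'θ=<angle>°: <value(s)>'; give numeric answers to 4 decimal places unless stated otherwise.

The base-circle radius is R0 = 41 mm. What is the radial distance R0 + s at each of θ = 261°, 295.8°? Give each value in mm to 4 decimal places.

segment 1 (0° to 250°, simple-harmonic, h = 16) is passed completely: s = 0.0000 + (16) = 16.0000
θ = 261° falls in segment 2 (250° to 300°, uniform, h = 19): β = 261 − 250 = 11°, B = 50°; Δs = 19·11/50 = 4.1800; s = 16.0000 + 4.1800 = 20.1800
θ = 295.8° falls in segment 2 (250° to 300°, uniform, h = 19): β = 295.8 − 250 = 45.8°, B = 50°; Δs = 19·45.8/50 = 17.4040; s = 16.0000 + 17.4040 = 33.4040
θ=261°: R = R0 + s = 41 + 20.1800 = 61.1800
θ=295.8°: R = R0 + s = 41 + 33.4040 = 74.4040

θ=261°: 61.1800
θ=295.8°: 74.4040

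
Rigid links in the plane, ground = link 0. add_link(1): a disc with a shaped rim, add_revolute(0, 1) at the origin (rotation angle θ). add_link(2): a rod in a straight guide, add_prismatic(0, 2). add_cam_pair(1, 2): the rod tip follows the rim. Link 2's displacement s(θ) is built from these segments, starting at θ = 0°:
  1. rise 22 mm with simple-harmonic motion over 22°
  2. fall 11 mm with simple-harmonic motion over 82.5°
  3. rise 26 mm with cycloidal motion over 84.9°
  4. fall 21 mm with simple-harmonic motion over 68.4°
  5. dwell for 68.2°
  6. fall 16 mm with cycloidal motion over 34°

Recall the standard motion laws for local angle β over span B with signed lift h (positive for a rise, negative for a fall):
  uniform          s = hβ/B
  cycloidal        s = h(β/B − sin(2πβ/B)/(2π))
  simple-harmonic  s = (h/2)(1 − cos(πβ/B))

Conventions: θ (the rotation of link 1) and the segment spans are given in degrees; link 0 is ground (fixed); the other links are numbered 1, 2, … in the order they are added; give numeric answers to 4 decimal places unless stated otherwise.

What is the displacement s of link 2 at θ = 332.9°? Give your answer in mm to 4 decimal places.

segment 1 (0° to 22°, simple-harmonic, h = 22) is passed completely: s = 0.0000 + (22) = 22.0000
segment 2 (22° to 104.5°, simple-harmonic, h = -11) is passed completely: s = 22.0000 + (-11) = 11.0000
segment 3 (104.5° to 189.4°, cycloidal, h = 26) is passed completely: s = 11.0000 + (26) = 37.0000
segment 4 (189.4° to 257.8°, simple-harmonic, h = -21) is passed completely: s = 37.0000 + (-21) = 16.0000
segment 5 (257.8° to 326°, dwell): s unchanged at 16.0000
θ = 332.9° falls in segment 6 (326° to 360°, cycloidal, h = -16): β = 332.9 − 326 = 6.9°, B = 34°; Δs = -16·(0.2029 − sin(2π·0.2029)/(2π)) = -0.8111; s = 16.0000 − 0.8111 = 15.1889

15.1889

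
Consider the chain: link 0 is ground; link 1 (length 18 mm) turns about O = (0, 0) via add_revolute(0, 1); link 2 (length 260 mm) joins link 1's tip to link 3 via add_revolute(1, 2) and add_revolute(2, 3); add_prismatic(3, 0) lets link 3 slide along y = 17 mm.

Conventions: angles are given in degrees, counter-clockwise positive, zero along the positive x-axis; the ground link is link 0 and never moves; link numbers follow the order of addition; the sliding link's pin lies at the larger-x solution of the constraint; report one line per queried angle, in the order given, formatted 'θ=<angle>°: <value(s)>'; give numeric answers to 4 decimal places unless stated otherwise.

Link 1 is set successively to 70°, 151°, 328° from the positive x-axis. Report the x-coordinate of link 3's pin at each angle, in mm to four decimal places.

geometry: r = 18 mm, L = 260 mm, e = 17 mm
θ=70°: crank pin P = (r cos θ, r sin θ) = (6.156363, 16.914467)
θ=70°: h = r sin θ − e = 16.914467 − 17 = -0.085533
θ=70°: x = r cos θ + √(L² − h²) = 6.156363 + 259.999986 = 266.156349
θ=151°: crank pin P = (r cos θ, r sin θ) = (-15.743155, 8.726573)
θ=151°: h = r sin θ − e = 8.726573 − 17 = -8.273427
θ=151°: x = r cos θ + √(L² − h²) = -15.743155 + 259.868333 = 244.125178
θ=328°: crank pin P = (r cos θ, r sin θ) = (15.264866, -9.538547)
θ=328°: h = r sin θ − e = -9.538547 − 17 = -26.538547
θ=328°: x = r cos θ + √(L² − h²) = 15.264866 + 258.642041 = 273.906907

θ=70°: 266.1563
θ=151°: 244.1252
θ=328°: 273.9069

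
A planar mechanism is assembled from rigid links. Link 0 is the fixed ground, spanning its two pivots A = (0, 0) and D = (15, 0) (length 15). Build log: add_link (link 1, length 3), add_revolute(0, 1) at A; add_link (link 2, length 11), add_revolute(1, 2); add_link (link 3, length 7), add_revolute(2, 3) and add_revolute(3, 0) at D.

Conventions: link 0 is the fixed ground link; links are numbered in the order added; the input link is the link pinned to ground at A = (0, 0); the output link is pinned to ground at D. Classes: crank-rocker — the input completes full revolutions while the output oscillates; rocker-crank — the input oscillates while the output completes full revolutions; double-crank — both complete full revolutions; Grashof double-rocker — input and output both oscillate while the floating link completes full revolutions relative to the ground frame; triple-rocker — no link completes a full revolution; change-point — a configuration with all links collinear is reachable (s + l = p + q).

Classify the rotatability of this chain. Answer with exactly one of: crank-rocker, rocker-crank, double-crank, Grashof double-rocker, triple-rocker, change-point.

lengths: ground=15, input=3, coupler=11, output=7
sorted: s=3 (shortest), l=15 (longest), p+q=18
s + l = 18 vs p + q = 18
s + l = p + q → change-point (collinear configuration reachable)

change-point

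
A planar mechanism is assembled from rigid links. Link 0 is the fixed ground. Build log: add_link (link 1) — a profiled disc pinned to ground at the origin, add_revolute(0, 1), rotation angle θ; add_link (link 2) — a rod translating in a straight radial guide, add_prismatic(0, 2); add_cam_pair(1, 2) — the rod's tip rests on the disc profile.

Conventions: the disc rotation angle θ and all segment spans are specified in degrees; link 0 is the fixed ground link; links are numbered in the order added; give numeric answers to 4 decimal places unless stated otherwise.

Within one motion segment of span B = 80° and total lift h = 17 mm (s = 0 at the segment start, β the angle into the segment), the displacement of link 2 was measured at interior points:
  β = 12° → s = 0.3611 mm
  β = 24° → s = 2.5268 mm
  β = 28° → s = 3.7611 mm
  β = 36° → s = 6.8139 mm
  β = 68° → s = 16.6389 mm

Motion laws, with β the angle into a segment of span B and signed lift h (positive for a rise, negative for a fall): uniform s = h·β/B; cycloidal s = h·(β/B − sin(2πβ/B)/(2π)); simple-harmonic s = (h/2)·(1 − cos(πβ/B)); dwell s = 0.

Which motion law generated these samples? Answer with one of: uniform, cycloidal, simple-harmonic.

candidates at β/B = r: uniform s = h·r (linear in β); cycloidal s = h·(r − sin(2πr)/(2π)); simple-harmonic s = (h/2)(1 − cos(πr))
β=12°: printed 0.3611 | uniform 2.5500, cycloidal 0.3611, simple-harmonic 0.9264
β=24°: printed 2.5268 | uniform 5.1000, cycloidal 2.5268, simple-harmonic 3.5038
β=28°: printed 3.7611 | uniform 5.9500, cycloidal 3.7611, simple-harmonic 4.6411
β=36°: printed 6.8139 | uniform 7.6500, cycloidal 6.8139, simple-harmonic 7.1703
β=68°: printed 16.6389 | uniform 14.4500, cycloidal 16.6389, simple-harmonic 16.0736
only one law matches every sample → cycloidal

cycloidal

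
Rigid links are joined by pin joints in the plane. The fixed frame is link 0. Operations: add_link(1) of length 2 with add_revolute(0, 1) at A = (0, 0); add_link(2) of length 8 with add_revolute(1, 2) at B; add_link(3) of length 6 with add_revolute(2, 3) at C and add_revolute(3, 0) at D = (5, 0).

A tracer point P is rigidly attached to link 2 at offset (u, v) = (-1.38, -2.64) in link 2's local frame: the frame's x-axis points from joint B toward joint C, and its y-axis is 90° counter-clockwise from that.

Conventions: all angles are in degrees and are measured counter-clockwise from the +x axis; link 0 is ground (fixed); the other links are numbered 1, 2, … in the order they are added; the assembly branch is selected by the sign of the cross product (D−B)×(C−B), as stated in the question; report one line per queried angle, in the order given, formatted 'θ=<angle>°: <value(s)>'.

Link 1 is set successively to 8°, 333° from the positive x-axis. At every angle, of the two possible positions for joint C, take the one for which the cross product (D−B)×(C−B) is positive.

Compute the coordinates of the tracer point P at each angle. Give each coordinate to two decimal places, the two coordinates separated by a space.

A=(0,0), D=(5.00,0)
θ=8°: B = A + 2.00·(cos8°, sin8°) = (1.9805, 0.2783)
θ=8°: |BD| = 3.0323
θ=8°: circle(B,8.00) ∩ circle(D,6.00): a=6.1331, h=5.1366
θ=8°:   candidates: C₊=(8.5593,4.8303) cross=15.576; C₋=(7.6163,-5.3995) cross=-15.576
θ=8°:   branch + wants cross > 0 → take C=(8.5593,4.8303) (cross=15.576)
θ=8°: ex = (C−B)/|BC| = (0.8223,0.5690); ey = (-0.5690,0.8223)
θ=8°: P = B + -1.38·ex + -2.64·ey = (2.3478,-2.6778)
θ=333°: B = A + 2.00·(cos333°, sin333°) = (1.7820, -0.9080)
θ=333°: |BD| = 3.3436
θ=333°: circle(B,8.00) ∩ circle(D,6.00): a=5.8589, h=5.4473
θ=333°:   candidates: C₊=(5.9415,5.9257) cross=18.214; C₋=(8.9000,-4.5596) cross=-18.214
θ=333°:   branch + wants cross > 0 → take C=(5.9415,5.9257) (cross=18.214)
θ=333°: ex = (C−B)/|BC| = (0.5199,0.8542); ey = (-0.8542,0.5199)
θ=333°: P = B + -1.38·ex + -2.64·ey = (3.3196,-3.4594)

θ=8°: 2.35 -2.68
θ=333°: 3.32 -3.46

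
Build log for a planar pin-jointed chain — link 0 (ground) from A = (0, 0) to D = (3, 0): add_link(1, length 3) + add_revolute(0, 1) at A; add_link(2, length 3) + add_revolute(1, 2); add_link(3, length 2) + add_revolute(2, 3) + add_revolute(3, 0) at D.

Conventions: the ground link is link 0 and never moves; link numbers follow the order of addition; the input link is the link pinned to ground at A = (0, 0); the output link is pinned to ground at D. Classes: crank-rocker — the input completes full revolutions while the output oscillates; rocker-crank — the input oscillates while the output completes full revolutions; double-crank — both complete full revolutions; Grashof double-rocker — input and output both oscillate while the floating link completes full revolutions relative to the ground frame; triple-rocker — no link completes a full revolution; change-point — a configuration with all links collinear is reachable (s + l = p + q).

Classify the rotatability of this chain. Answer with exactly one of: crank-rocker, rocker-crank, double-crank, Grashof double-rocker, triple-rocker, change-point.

lengths: ground=3, input=3, coupler=3, output=2
sorted: s=2 (shortest), l=3 (longest), p+q=6
s + l = 5 vs p + q = 6
s + l < p + q (Grashof) with shortest = output link → rocker-crank

rocker-crank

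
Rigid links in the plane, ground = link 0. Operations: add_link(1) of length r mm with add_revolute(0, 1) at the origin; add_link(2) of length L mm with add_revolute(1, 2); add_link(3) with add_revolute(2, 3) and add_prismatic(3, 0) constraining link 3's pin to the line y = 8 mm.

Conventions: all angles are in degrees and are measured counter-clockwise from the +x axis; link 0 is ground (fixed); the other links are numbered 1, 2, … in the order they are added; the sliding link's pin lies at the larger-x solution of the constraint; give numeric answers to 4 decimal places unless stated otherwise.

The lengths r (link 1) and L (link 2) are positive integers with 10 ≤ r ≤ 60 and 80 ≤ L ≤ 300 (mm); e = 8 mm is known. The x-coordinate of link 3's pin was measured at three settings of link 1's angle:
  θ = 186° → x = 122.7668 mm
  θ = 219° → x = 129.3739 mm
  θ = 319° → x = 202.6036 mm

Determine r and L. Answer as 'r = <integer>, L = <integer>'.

constraint per measurement: (x − r cos θ)² + (r sin θ − e)² = L²
subtracting the θ₁ and θ₂ equations cancels the r² and L² terms:
r = (x₁² − x₂²) / (2[(x₁cos θ₁ + e sin θ₁) − (x₂cos θ₂ + e sin θ₂)]) = 47.9994 → r = 48
L² = (x₁ − r cos θ₁)² + (r sin θ₁ − e)² = 29241.0150 → L = 171.0000 → L = 171
check at θ₃=319°: x = 202.6036 (printed 202.6036) ✓

r = 48, L = 171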